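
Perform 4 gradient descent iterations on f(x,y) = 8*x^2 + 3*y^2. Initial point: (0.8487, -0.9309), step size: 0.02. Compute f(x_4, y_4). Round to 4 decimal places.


Gradient descent on f(x,y) = 8*x^2 + 3*y^2.
Starting point: (0.8487, -0.9309), alpha = 0.02
Step 1: grad_x = 2*8*0.8487 = 13.5792, grad_y = 2*3*-0.9309 = -5.5854
  x_1 = 0.8487 - 0.02*13.5792 = 0.5771
  y_1 = -0.9309 - 0.02*-5.5854 = -0.8192
Step 2: grad_x = 2*8*0.5771 = 9.2339, grad_y = 2*3*-0.8192 = -4.9152
  x_2 = 0.5771 - 0.02*9.2339 = 0.3924
  y_2 = -0.8192 - 0.02*-4.9152 = -0.7209
Step 3: grad_x = 2*8*0.3924 = 6.279, grad_y = 2*3*-0.7209 = -4.3253
  x_3 = 0.3924 - 0.02*6.279 = 0.2669
  y_3 = -0.7209 - 0.02*-4.3253 = -0.6344
Step 4: grad_x = 2*8*0.2669 = 4.2697, grad_y = 2*3*-0.6344 = -3.8063
  x_4 = 0.2669 - 0.02*4.2697 = 0.1815
  y_4 = -0.6344 - 0.02*-3.8063 = -0.5583
f(0.1815, -0.5583) = 8*0.1815^2 + 3*(-0.5583)^2 = 1.1984


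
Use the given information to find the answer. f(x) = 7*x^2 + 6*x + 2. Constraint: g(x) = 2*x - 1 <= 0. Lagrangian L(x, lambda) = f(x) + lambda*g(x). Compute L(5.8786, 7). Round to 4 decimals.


Step 1: Evaluate f(x).
f(5.8786) = 7*5.8786^2 + 6*5.8786 + 2 = 279.1772
Step 2: Evaluate g(x).
g(5.8786) = 2*5.8786 - 1 = 10.7572
Step 3: Compute Lagrangian.
L = 279.1772 + 7*10.7572 = 354.4776


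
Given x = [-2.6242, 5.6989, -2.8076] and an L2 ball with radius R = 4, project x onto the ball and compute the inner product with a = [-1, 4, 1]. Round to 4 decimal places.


Step 1: Compute ||x|| (intermediates to 6 decimals).
||x|| = sqrt((-2.6242)^2 + 5.6989^2 + (-2.8076)^2) = 6.873609
Step 2: Project.
Since ||x|| > R, scale = R/||x|| = 4/6.873609 = 0.581936, proj(x) = scale * x
proj(x) = [-1.527116, 3.316395, -1.633844]
Step 3: Dot product.
a^T * proj(x) = -1*(-1.527116) + 4*3.316395 + 1*(-1.633844) = 13.1589


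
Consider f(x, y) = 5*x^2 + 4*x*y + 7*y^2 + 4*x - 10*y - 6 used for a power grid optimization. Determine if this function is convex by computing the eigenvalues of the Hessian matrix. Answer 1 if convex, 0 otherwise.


The Hessian of f(x,y) = 5*x^2 + 4*x*y + 7*y^2 + 4*x - 10*y - 6 is:
H = [[10, 4], [4, 14]]
Trace = 10 + 14 = 24
Determinant = 10*14 - (4)^2 = 124
Discriminant = (24)^2 - 4*124 = 80.0
Eigenvalues: lambda_1 = 7.5279, lambda_2 = 16.4721
The function is convex.

1


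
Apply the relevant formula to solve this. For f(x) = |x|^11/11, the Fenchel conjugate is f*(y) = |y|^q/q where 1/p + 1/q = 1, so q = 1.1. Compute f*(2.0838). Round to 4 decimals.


The conjugate exponent q satisfies 1/p + 1/q = 1.
p = 11, so q = 11/(11 - 1) = 1.1
|y|^q = 2.0838^1.1 = 2.2425
f*(2.0838) = 2.2425 / 1.1 = 2.0387


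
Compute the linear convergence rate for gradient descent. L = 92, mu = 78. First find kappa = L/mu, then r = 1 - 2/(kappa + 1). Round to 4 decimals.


Step 1: Compute the condition number.
kappa = L/mu = 92/78 = 1.1795
Step 2: Compute the convergence rate.
r = 1 - 2/(kappa + 1) = 1 - 2*mu/(L + mu) = (L - mu)/(L + mu) = 14/170 = 0.0824


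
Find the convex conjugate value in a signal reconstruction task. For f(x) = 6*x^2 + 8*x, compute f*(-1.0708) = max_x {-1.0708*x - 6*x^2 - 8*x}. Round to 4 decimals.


f*(y) = sup_x {y*x - a*x^2 - b*x} = sup_x {(y-b)*x - a*x^2}
FOC: (y - b) - 2a*x = 0 => x* = (y - b)/(2a)
x* = (-1.0708 - 8)/(2*6) = -0.7559
f*(-1.0708) = (y-b)^2/(4a) = (-1.0708 - 8)^2/(4*6)
= 82.2794/24 = 3.4283


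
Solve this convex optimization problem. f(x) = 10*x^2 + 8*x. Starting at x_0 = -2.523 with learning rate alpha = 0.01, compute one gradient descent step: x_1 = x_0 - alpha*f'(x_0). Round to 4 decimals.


We compute the gradient at x_0 and apply the update.
f'(x) = 20*x + 8
f'(-2.523) = 20*-2.523 + 8 = -42.46
x_1 = -2.523 - 0.01*-42.46 = -2.0984


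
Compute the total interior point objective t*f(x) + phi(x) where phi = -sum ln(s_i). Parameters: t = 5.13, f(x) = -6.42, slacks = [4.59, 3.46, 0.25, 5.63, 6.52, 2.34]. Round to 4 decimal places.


Step 1: Compute log-barrier.
ln values: [1.5239, 1.2413, -1.3863, 1.7281, 1.8749, 0.8502]
phi = -(1.5239 + 1.2413 - 1.3863 + 1.7281 + 1.8749 + 0.8502) = -5.832
Step 2: Compute augmented objective.
t*f(x) = 5.13*-6.42 = -32.9346
Total = -32.9346 - 5.832 = -38.7666


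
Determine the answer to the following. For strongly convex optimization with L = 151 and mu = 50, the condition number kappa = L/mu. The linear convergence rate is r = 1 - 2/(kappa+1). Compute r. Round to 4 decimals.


Step 1: Compute the condition number.
kappa = L/mu = 151/50 = 3.02
Step 2: Compute the convergence rate.
r = 1 - 2/(kappa + 1) = 1 - 2*mu/(L + mu) = (L - mu)/(L + mu) = 101/201 = 0.5025


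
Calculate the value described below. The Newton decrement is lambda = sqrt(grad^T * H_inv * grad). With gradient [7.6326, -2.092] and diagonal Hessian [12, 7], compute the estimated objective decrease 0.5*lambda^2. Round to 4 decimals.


Step 1: H is diagonal, so H^(-1) * g = [0.6361, -0.2989].
Step 2: g^T H^(-1) g = sum_i g_i^2 / H_ii
  = (7.6326)^2/12 + (-2.092)^2/7
  = 4.8547 + 0.6252 = 5.4799
Step 3: Objective decrease = 0.5 * g^T H^(-1) g = 2.74


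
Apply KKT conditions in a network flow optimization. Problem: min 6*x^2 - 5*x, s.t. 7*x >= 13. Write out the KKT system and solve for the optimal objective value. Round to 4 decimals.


Step 1: Try lambda = 0 (constraint inactive).
x_unc = 5/(2*6) = 0.4167
Check: 7*0.4167 = 2.9169 < 13 -- violated!
Step 2: Constraint must be active: 7*x = 13
x* = 13/7 = 1.8571 (rounded; the exact value 13/7 is used below)
lambda = (2*6*(13/7) - 5)/7 = 2.4694
Step 3: Compute optimal value.
f(x*) = 6*(13/7)^2 - 5*(13/7) = 11.4082


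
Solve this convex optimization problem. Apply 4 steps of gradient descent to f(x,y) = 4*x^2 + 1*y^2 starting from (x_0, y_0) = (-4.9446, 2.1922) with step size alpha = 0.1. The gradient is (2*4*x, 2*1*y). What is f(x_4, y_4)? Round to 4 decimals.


Gradient descent on f(x,y) = 4*x^2 + 1*y^2.
Starting point: (-4.9446, 2.1922), alpha = 0.1
Step 1: grad_x = 2*4*-4.9446 = -39.5568, grad_y = 2*1*2.1922 = 4.3844
  x_1 = -4.9446 - 0.1*-39.5568 = -0.9889
  y_1 = 2.1922 - 0.1*4.3844 = 1.7538
Step 2: grad_x = 2*4*-0.9889 = -7.9114, grad_y = 2*1*1.7538 = 3.5075
  x_2 = -0.9889 - 0.1*-7.9114 = -0.1978
  y_2 = 1.7538 - 0.1*3.5075 = 1.403
Step 3: grad_x = 2*4*-0.1978 = -1.5823, grad_y = 2*1*1.403 = 2.806
  x_3 = -0.1978 - 0.1*-1.5823 = -0.0396
  y_3 = 1.403 - 0.1*2.806 = 1.1224
Step 4: grad_x = 2*4*-0.0396 = -0.3165, grad_y = 2*1*1.1224 = 2.2448
  x_4 = -0.0396 - 0.1*-0.3165 = -0.0079
  y_4 = 1.1224 - 0.1*2.2448 = 0.8979
f(-0.0079, 0.8979) = 4*(-0.0079)^2 + 1*0.8979^2 = 0.8065


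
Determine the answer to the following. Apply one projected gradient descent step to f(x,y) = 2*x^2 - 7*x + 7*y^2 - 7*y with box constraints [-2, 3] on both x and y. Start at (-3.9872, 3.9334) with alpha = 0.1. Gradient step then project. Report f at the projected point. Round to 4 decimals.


Step 1: Compute gradient at (-3.9872, 3.9334).
grad_x = 2*2*-3.9872 - 7 = -22.9488
grad_y = 2*7*3.9334 - 7 = 48.0676
Step 2: Gradient step.
x_raw = -3.9872 - 0.1*-22.9488 = -1.6923
y_raw = 3.9334 - 0.1*48.0676 = -0.8734
Step 3: Project onto [-2, 3].
x_proj = clip(-1.6923) = -1.6923
y_proj = clip(-0.8734) = -0.8734
Step 4: Evaluate f.
f(-1.6923, -0.8734) = 29.027


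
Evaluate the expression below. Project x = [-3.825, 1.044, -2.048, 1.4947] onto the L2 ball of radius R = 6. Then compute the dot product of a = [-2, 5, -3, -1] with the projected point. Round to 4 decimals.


Step 1: Compute ||x|| (intermediates to 6 decimals).
||x|| = sqrt((-3.825)^2 + 1.044^2 + (-2.048)^2 + 1.4947^2) = 4.706272
Step 2: Project.
Since ||x|| <= R, proj = x (no scaling needed).
proj(x) = [-3.825, 1.044, -2.048, 1.4947]
Step 3: Dot product.
a^T * proj(x) = -2*(-3.825) + 5*1.044 - 3*(-2.048) - 1*1.4947 = 17.5193


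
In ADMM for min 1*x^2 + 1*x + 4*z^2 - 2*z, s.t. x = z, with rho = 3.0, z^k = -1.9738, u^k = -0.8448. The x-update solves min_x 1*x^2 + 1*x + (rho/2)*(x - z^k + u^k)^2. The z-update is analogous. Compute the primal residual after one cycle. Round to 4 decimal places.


ADMM iteration with rho = 3.0, z^k = -1.9738, u^k = -0.8448
Step 1: x-update.
Minimize 1*x^2 + 1*x + (3.0/2)*(x + 1.9738 - 0.8448)^2
FOC: (2*1 + 3.0)*x = -1 + 3.0*(-1.9738 + 0.8448)
x^{k+1} = -0.8774
Step 2: z-update.
Minimize 4*z^2 - 2*z + (3.0/2)*(-0.8774 - z - 0.8448)^2
FOC: (2*4 + 3.0)*z = 2 + 3.0*(-0.8774 - 0.8448)
z^{k+1} = -0.2879
Step 3: u-update.
u^{k+1} = -0.8448 - 0.8774 + 0.2879 = -1.4343
Step 4: Primal residual = |-0.8774 + 0.2879| = 0.5895


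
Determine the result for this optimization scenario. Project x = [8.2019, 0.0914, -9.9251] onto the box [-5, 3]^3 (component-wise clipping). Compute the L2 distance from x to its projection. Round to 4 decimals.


Project each component onto [-5, 3].
clip(8.2019) = 3.0, clip(0.0914) = 0.0914, clip(-9.9251) = -5.0
Projection = [3.0, 0.0914, -5.0]
Squared diffs: [27.0598, 0.0, 24.2566]
Distance = sqrt(51.3164) = 7.1635


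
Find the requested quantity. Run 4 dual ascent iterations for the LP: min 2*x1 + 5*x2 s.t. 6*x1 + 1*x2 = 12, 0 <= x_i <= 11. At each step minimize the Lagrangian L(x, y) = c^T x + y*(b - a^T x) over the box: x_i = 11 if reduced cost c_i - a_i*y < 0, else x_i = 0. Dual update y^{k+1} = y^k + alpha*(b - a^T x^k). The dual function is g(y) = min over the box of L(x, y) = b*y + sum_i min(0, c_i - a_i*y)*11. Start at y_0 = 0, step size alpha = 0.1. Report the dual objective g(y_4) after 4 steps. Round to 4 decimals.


Dual ascent for LP: min 2*x1 + 5*x2, 6*x1 + 1*x2 = 12, 0 <= x_i <= 11
Step 1: y^k = 0.0, reduced costs: (2.0, 5.0)
  x^k = (0.0, 0.0), subgradient = b - a^T x = 12.0
  y^{k+1} = 0.0 + 0.1*12.0 = 1.2
Step 2: y^k = 1.2, reduced costs: (-5.2, 3.8)
  x^k = (11.0, 0.0), subgradient = b - a^T x = -54.0
  y^{k+1} = 1.2 + 0.1*-54.0 = -4.2
Step 3: y^k = -4.2, reduced costs: (27.2, 9.2)
  x^k = (0.0, 0.0), subgradient = b - a^T x = 12.0
  y^{k+1} = -4.2 + 0.1*12.0 = -3.0
Step 4: y^k = -3.0, reduced costs: (20.0, 8.0)
  x^k = (0.0, 0.0), subgradient = b - a^T x = 12.0
  y^{k+1} = -3.0 + 0.1*12.0 = -1.8
Dual objective at y_4 = -1.8: reduced costs (12.8, 6.8), box minimizer x = (0.0, 0.0)
g(y_4) = b*y + (c1 - a1*y)*x1 + (c2 - a2*y)*x2 = 12*(-1.8) + 12.8*0.0 + 6.8*0.0 = -21.6 + 0.0 + 0.0 = -21.6


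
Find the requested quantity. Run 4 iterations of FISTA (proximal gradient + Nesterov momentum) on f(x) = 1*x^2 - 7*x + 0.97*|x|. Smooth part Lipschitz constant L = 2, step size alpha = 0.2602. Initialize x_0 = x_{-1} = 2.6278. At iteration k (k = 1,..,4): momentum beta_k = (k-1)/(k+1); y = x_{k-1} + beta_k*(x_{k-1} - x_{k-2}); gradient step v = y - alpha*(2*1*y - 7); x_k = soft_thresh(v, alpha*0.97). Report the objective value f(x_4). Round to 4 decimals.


FISTA on f(x) = 1*x^2 - 7*x + 0.97*|x|
L = 2, alpha = 0.2602
Iteration 1: beta = 0.0, y = 2.6278 + 0.0*(2.6278 - 2.6278) = 2.6278
  grad(y) = -1.7444, v = y - alpha*grad = 3.0817
  prox(v) = soft_thresh(3.0817, 0.2524) = 2.8293
Iteration 2: beta = 0.3333, y = 2.8293 + 0.3333*(2.8293 - 2.6278) = 2.8965
  grad(y) = -1.2071, v = y - alpha*grad = 3.2105
  prox(v) = soft_thresh(3.2105, 0.2524) = 2.9582
Iteration 3: beta = 0.5, y = 2.9582 + 0.5*(2.9582 - 2.8293) = 3.0226
  grad(y) = -0.9548, v = y - alpha*grad = 3.271
  prox(v) = soft_thresh(3.271, 0.2524) = 3.0186
Iteration 4: beta = 0.6, y = 3.0186 + 0.6*(3.0186 - 2.9582) = 3.0549
  grad(y) = -0.8902, v = y - alpha*grad = 3.2865
  prox(v) = soft_thresh(3.2865, 0.2524) = 3.0341
f(x_4) = 1*3.0341^2 - 7*3.0341 + 0.97*|3.0341| = -9.0899


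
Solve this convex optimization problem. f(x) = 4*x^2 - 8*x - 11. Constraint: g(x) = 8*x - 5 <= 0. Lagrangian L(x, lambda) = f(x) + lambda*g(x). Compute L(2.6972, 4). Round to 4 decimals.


Step 1: Evaluate f(x).
f(2.6972) = 4*2.6972^2 - 8*2.6972 - 11 = -3.478
Step 2: Evaluate g(x).
g(2.6972) = 8*2.6972 - 5 = 16.5776
Step 3: Compute Lagrangian.
L = -3.478 + 4*16.5776 = 62.8324


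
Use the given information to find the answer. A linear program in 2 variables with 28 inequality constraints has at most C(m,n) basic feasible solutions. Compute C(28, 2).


Each vertex corresponds to some choice of n active constraints out of m, so the number of vertices is at most C(m, n) = m! / (n!(m-n)!).
m = 28, n = 2
Numerator: 28 * 27
Denominator: 2! = 2
C(28, 2) = 378


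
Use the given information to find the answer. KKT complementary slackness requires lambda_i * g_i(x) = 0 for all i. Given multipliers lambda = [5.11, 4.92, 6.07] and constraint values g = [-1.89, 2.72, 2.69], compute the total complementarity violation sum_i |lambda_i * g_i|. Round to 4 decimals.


KKT complementary slackness check:
lambda_1 * g_1 = 5.11 * -1.89 = -9.6579
lambda_2 * g_2 = 4.92 * 2.72 = 13.3824
lambda_3 * g_3 = 6.07 * 2.69 = 16.3283
Total violation = 9.6579 + 13.3824 + 16.3283 = 39.3686


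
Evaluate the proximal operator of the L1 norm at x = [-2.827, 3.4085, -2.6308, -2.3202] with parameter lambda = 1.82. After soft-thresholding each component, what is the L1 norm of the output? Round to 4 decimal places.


Soft-thresholding with lambda = 1.82:
prox(-2.827) = sign(-2.827)*max(|-2.827| - 1.82, 0) = -1.007
prox(3.4085) = sign(3.4085)*max(|3.4085| - 1.82, 0) = 1.5885
prox(-2.6308) = sign(-2.6308)*max(|-2.6308| - 1.82, 0) = -0.8108
prox(-2.3202) = sign(-2.3202)*max(|-2.3202| - 1.82, 0) = -0.5002
prox(x) = [-1.007, 1.5885, -0.8108, -0.5002]
||prox(x)||_1 = 1.007 + 1.5885 + 0.8108 + 0.5002 = 3.9065


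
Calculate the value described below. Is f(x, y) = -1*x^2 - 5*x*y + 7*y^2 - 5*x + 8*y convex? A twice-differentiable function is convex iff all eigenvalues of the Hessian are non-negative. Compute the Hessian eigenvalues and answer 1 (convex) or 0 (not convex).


The Hessian of f(x,y) = -1*x^2 - 5*x*y + 7*y^2 - 5*x + 8*y is:
H = [[-2, -5], [-5, 14]]
Trace = -2 + 14 = 12
Determinant = -2*14 - (-5)^2 = -53
Discriminant = (12)^2 - 4*-53 = 356.0
Eigenvalues: lambda_1 = -3.434, lambda_2 = 15.434
The function is not convex.

0


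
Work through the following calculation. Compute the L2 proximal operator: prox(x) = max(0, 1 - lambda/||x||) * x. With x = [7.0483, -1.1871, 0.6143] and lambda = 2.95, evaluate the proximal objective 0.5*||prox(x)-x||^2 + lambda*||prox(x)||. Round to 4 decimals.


Step 1: Compute ||x||.
||x|| = 7.1739
Step 2: Compute scaling factor.
scale = max(0, 1 - 2.95/7.1739) = 0.5888
Step 3: prox(x) = [4.15, -0.699, 0.3617]
||prox(x)|| = 4.2239
Step 4: Proximal objective.
0.5*||prox-x||^2 = 4.3513
lambda*||prox|| = 12.4605
Total = 16.8118


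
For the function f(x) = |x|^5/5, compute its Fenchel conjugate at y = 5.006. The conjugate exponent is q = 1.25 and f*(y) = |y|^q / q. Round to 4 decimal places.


The conjugate exponent q satisfies 1/p + 1/q = 1.
p = 5, so q = 5/(5 - 1) = 1.25
|y|^q = 5.006^1.25 = 7.488
f*(5.006) = 7.488 / 1.25 = 5.9904


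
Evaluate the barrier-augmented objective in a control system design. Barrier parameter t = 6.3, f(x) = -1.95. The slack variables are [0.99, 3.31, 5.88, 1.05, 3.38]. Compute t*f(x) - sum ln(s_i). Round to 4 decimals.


Step 1: Compute log-barrier.
ln values: [-0.0101, 1.1969, 1.7716, 0.0488, 1.2179]
phi = -(-0.0101 + 1.1969 + 1.7716 + 0.0488 + 1.2179) = -4.2251
Step 2: Compute augmented objective.
t*f(x) = 6.3*-1.95 = -12.285
Total = -12.285 - 4.2251 = -16.5101


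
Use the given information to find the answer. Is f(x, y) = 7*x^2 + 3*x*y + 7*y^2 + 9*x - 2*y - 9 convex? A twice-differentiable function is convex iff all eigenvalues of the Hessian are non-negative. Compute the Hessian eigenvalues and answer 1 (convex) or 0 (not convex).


The Hessian of f(x,y) = 7*x^2 + 3*x*y + 7*y^2 + 9*x - 2*y - 9 is:
H = [[14, 3], [3, 14]]
Trace = 14 + 14 = 28
Determinant = 14*14 - (3)^2 = 187
Discriminant = (28)^2 - 4*187 = 36.0
Eigenvalues: lambda_1 = 11.0, lambda_2 = 17.0
The function is convex.

1


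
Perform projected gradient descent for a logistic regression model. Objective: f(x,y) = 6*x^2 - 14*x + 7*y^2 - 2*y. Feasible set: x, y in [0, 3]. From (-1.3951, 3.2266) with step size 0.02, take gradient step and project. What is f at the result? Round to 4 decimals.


Step 1: Compute gradient at (-1.3951, 3.2266).
grad_x = 2*6*-1.3951 - 14 = -30.7412
grad_y = 2*7*3.2266 - 2 = 43.1724
Step 2: Gradient step.
x_raw = -1.3951 - 0.02*-30.7412 = -0.7803
y_raw = 3.2266 - 0.02*43.1724 = 2.3632
Step 3: Project onto [0, 3].
x_proj = clip(-0.7803) = 0.0
y_proj = clip(2.3632) = 2.3632
Step 4: Evaluate f.
f(0.0, 2.3632) = 34.3651


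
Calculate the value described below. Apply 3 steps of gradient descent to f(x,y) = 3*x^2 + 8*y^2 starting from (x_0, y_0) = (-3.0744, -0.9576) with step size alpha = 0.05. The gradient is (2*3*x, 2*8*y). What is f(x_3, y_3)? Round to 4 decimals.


Gradient descent on f(x,y) = 3*x^2 + 8*y^2.
Starting point: (-3.0744, -0.9576), alpha = 0.05
Step 1: grad_x = 2*3*-3.0744 = -18.4464, grad_y = 2*8*-0.9576 = -15.3216
  x_1 = -3.0744 - 0.05*-18.4464 = -2.1521
  y_1 = -0.9576 - 0.05*-15.3216 = -0.1915
Step 2: grad_x = 2*3*-2.1521 = -12.9125, grad_y = 2*8*-0.1915 = -3.0643
  x_2 = -2.1521 - 0.05*-12.9125 = -1.5065
  y_2 = -0.1915 - 0.05*-3.0643 = -0.0383
Step 3: grad_x = 2*3*-1.5065 = -9.0387, grad_y = 2*8*-0.0383 = -0.6129
  x_3 = -1.5065 - 0.05*-9.0387 = -1.0545
  y_3 = -0.0383 - 0.05*-0.6129 = -0.0077
f(-1.0545, -0.0077) = 3*(-1.0545)^2 + 8*(-0.0077)^2 = 3.3365


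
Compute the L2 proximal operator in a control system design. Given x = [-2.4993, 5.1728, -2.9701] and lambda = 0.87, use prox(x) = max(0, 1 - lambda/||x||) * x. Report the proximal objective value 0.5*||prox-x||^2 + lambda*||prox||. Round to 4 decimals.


Step 1: Compute ||x||.
||x|| = 6.4673
Step 2: Compute scaling factor.
scale = max(0, 1 - 0.87/6.4673) = 0.8655
Step 3: prox(x) = [-2.1631, 4.4769, -2.5706]
||prox(x)|| = 5.5973
Step 4: Proximal objective.
0.5*||prox-x||^2 = 0.3785
lambda*||prox|| = 4.8697
Total = 5.2481


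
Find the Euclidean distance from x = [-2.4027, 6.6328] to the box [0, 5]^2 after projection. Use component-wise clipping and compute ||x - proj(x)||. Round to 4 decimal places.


Project each component onto [0, 5].
clip(-2.4027) = 0.0, clip(6.6328) = 5.0
Projection = [0.0, 5.0]
Squared diffs: [5.773, 2.666]
Distance = sqrt(8.439) = 2.905


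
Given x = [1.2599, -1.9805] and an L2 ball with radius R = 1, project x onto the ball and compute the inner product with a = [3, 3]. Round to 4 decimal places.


Step 1: Compute ||x|| (intermediates to 6 decimals).
||x|| = sqrt(1.2599^2 + (-1.9805)^2) = 2.347281
Step 2: Project.
Since ||x|| > R, scale = R/||x|| = 1/2.347281 = 0.426025, proj(x) = scale * x
proj(x) = [0.536749, -0.843743]
Step 3: Dot product.
a^T * proj(x) = 3*0.536749 + 3*(-0.843743) = -0.921


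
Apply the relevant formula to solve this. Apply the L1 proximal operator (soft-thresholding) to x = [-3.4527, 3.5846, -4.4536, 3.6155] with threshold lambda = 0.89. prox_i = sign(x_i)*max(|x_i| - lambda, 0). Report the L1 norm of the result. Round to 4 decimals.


Soft-thresholding with lambda = 0.89:
prox(-3.4527) = sign(-3.4527)*max(|-3.4527| - 0.89, 0) = -2.5627
prox(3.5846) = sign(3.5846)*max(|3.5846| - 0.89, 0) = 2.6946
prox(-4.4536) = sign(-4.4536)*max(|-4.4536| - 0.89, 0) = -3.5636
prox(3.6155) = sign(3.6155)*max(|3.6155| - 0.89, 0) = 2.7255
prox(x) = [-2.5627, 2.6946, -3.5636, 2.7255]
||prox(x)||_1 = 2.5627 + 2.6946 + 3.5636 + 2.7255 = 11.5464


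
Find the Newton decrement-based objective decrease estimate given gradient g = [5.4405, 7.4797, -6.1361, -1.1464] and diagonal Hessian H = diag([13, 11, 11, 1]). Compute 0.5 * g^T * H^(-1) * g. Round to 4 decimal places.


Step 1: H is diagonal, so H^(-1) * g = [0.4185, 0.68, -0.5578, -1.1464].
Step 2: g^T H^(-1) g = sum_i g_i^2 / H_ii
  = (5.4405)^2/13 + (7.4797)^2/11 + (-6.1361)^2/11 + (-1.1464)^2/1
  = 2.2768 + 5.086 + 3.4229 + 1.3142 = 12.1
Step 3: Objective decrease = 0.5 * g^T H^(-1) g = 6.05


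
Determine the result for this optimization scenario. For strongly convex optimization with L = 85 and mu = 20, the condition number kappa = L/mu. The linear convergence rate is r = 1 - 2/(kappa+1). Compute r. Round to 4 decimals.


Step 1: Compute the condition number.
kappa = L/mu = 85/20 = 4.25
Step 2: Compute the convergence rate.
r = 1 - 2/(kappa + 1) = 1 - 2*mu/(L + mu) = (L - mu)/(L + mu) = 65/105 = 0.619


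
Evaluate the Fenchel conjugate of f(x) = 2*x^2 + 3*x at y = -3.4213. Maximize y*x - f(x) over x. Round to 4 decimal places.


f*(y) = sup_x {y*x - a*x^2 - b*x} = sup_x {(y-b)*x - a*x^2}
FOC: (y - b) - 2a*x = 0 => x* = (y - b)/(2a)
x* = (-3.4213 - 3)/(2*2) = -1.6053
f*(-3.4213) = (y-b)^2/(4a) = (-3.4213 - 3)^2/(4*2)
= 41.2331/8 = 5.1541


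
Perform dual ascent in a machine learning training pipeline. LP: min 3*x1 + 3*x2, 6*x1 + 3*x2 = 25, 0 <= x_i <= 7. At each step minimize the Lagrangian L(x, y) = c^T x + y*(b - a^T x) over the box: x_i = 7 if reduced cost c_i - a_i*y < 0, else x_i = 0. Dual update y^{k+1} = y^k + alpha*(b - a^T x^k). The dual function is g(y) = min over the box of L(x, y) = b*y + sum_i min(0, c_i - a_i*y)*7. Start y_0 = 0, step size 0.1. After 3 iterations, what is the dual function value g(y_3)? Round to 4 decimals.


Dual ascent for LP: min 3*x1 + 3*x2, 6*x1 + 3*x2 = 25, 0 <= x_i <= 7
Step 1: y^k = 0.0, reduced costs: (3.0, 3.0)
  x^k = (0.0, 0.0), subgradient = b - a^T x = 25.0
  y^{k+1} = 0.0 + 0.1*25.0 = 2.5
Step 2: y^k = 2.5, reduced costs: (-12.0, -4.5)
  x^k = (7.0, 7.0), subgradient = b - a^T x = -38.0
  y^{k+1} = 2.5 + 0.1*-38.0 = -1.3
Step 3: y^k = -1.3, reduced costs: (10.8, 6.9)
  x^k = (0.0, 0.0), subgradient = b - a^T x = 25.0
  y^{k+1} = -1.3 + 0.1*25.0 = 1.2
Dual objective at y_3 = 1.2: reduced costs (-4.2, -0.6), box minimizer x = (7.0, 7.0)
g(y_3) = b*y + (c1 - a1*y)*x1 + (c2 - a2*y)*x2 = 25*1.2 + (-4.2)*7.0 + (-0.6)*7.0 = 30.0 - 29.4 - 4.2 = -3.6


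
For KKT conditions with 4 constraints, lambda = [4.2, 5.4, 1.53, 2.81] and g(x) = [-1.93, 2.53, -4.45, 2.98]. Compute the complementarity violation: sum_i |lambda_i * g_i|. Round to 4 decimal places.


KKT complementary slackness check:
lambda_1 * g_1 = 4.2 * -1.93 = -8.106
lambda_2 * g_2 = 5.4 * 2.53 = 13.662
lambda_3 * g_3 = 1.53 * -4.45 = -6.8085
lambda_4 * g_4 = 2.81 * 2.98 = 8.3738
Total violation = 8.106 + 13.662 + 6.8085 + 8.3738 = 36.9503


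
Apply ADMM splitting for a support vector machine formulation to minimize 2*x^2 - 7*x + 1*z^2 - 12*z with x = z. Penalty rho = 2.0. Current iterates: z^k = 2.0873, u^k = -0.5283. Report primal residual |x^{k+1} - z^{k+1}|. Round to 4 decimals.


ADMM iteration with rho = 2.0, z^k = 2.0873, u^k = -0.5283
Step 1: x-update.
Minimize 2*x^2 - 7*x + (2.0/2)*(x - 2.0873 - 0.5283)^2
FOC: (2*2 + 2.0)*x = 7 + 2.0*(2.0873 + 0.5283)
x^{k+1} = 2.0385
Step 2: z-update.
Minimize 1*z^2 - 12*z + (2.0/2)*(2.0385 - z - 0.5283)^2
FOC: (2*1 + 2.0)*z = 12 + 2.0*(2.0385 - 0.5283)
z^{k+1} = 3.7551
Step 3: u-update.
u^{k+1} = -0.5283 + 2.0385 - 3.7551 = -2.2449
Step 4: Primal residual = |2.0385 - 3.7551| = 1.7166


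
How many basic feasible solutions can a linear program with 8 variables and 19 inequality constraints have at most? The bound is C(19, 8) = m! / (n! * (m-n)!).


Each vertex corresponds to some choice of n active constraints out of m, so the number of vertices is at most C(m, n) = m! / (n!(m-n)!).
m = 19, n = 8
Numerator: 19 * 18 * 17 * 16 * 15 * 14 * 13 * 12
Denominator: 8! = 40320
C(19, 8) = 75582


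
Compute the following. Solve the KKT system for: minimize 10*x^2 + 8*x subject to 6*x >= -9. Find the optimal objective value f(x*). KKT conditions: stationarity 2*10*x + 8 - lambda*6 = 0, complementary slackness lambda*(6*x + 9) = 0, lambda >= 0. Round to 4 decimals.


Step 1: Try lambda = 0 (constraint inactive).
Stationarity: 2*10*x + 8 = 0
x* = -8/(2*10) = -0.4
Check constraint: 6*-0.4 = -2.4 >= -9 -- satisfied.
Step 2: Compute optimal value.
f(x*) = 10*(-0.4)^2 + 8*(-0.4) = -1.6


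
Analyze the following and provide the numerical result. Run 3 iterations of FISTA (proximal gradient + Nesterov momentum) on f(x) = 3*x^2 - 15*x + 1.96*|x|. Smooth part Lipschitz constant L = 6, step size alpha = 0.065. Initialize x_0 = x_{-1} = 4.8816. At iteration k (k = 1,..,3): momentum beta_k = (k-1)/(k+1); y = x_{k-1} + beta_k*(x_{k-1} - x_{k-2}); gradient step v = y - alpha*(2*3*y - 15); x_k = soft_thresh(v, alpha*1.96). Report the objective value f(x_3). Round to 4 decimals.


FISTA on f(x) = 3*x^2 - 15*x + 1.96*|x|
L = 6, alpha = 0.065
Iteration 1: beta = 0.0, y = 4.8816 + 0.0*(4.8816 - 4.8816) = 4.8816
  grad(y) = 14.2896, v = y - alpha*grad = 3.9528
  prox(v) = soft_thresh(3.9528, 0.1274) = 3.8254
Iteration 2: beta = 0.3333, y = 3.8254 + 0.3333*(3.8254 - 4.8816) = 3.4733
  grad(y) = 5.8398, v = y - alpha*grad = 3.0937
  prox(v) = soft_thresh(3.0937, 0.1274) = 2.9663
Iteration 3: beta = 0.5, y = 2.9663 + 0.5*(2.9663 - 3.8254) = 2.5368
  grad(y) = 0.2207, v = y - alpha*grad = 2.5224
  prox(v) = soft_thresh(2.5224, 0.1274) = 2.395
f(x_3) = 3*2.395^2 - 15*2.395 + 1.96*|2.395| = -14.0227


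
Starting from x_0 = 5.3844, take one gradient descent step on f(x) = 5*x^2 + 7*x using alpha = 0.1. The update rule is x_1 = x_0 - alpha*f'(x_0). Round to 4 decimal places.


We compute the gradient at x_0 and apply the update.
f'(x) = 10*x + 7
f'(5.3844) = 10*5.3844 + 7 = 60.844
x_1 = 5.3844 - 0.1*60.844 = -0.7


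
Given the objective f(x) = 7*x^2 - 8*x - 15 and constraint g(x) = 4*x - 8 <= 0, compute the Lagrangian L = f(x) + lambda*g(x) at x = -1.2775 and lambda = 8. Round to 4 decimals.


Step 1: Evaluate f(x).
f(-1.2775) = 7*(-1.2775)^2 - 8*(-1.2775) - 15 = 6.644
Step 2: Evaluate g(x).
g(-1.2775) = 4*-1.2775 - 8 = -13.11
Step 3: Compute Lagrangian.
L = 6.644 + 8*-13.11 = -98.236


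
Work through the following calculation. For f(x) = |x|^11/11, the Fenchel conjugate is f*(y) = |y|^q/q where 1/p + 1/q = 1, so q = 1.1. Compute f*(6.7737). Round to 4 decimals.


The conjugate exponent q satisfies 1/p + 1/q = 1.
p = 11, so q = 11/(11 - 1) = 1.1
|y|^q = 6.7737^1.1 = 8.2018
f*(6.7737) = 8.2018 / 1.1 = 7.4562


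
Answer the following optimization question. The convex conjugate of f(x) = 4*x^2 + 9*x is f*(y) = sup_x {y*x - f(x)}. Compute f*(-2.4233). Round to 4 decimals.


f*(y) = sup_x {y*x - a*x^2 - b*x} = sup_x {(y-b)*x - a*x^2}
FOC: (y - b) - 2a*x = 0 => x* = (y - b)/(2a)
x* = (-2.4233 - 9)/(2*4) = -1.4279
f*(-2.4233) = (y-b)^2/(4a) = (-2.4233 - 9)^2/(4*4)
= 130.4918/16 = 8.1557


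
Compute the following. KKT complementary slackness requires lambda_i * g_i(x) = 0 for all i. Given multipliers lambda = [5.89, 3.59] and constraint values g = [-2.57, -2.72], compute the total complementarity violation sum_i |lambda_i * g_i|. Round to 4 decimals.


KKT complementary slackness check:
lambda_1 * g_1 = 5.89 * -2.57 = -15.1373
lambda_2 * g_2 = 3.59 * -2.72 = -9.7648
Total violation = 15.1373 + 9.7648 = 24.9021


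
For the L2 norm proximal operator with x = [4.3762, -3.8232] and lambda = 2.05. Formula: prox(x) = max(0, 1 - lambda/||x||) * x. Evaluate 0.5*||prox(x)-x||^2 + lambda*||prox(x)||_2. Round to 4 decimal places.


Step 1: Compute ||x||.
||x|| = 5.811
Step 2: Compute scaling factor.
scale = max(0, 1 - 2.05/5.811) = 0.6472
Step 3: prox(x) = [2.8324, -2.4745]
||prox(x)|| = 3.761
Step 4: Proximal objective.
0.5*||prox-x||^2 = 2.1013
lambda*||prox|| = 7.7101
Total = 9.8113


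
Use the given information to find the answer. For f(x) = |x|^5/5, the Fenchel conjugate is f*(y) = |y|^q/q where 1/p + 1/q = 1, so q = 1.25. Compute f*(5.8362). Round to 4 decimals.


The conjugate exponent q satisfies 1/p + 1/q = 1.
p = 5, so q = 5/(5 - 1) = 1.25
|y|^q = 5.8362^1.25 = 9.0712
f*(5.8362) = 9.0712 / 1.25 = 7.2569


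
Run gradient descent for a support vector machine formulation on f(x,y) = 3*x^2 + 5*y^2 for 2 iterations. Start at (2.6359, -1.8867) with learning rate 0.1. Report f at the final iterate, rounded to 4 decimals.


Gradient descent on f(x,y) = 3*x^2 + 5*y^2.
Starting point: (2.6359, -1.8867), alpha = 0.1
Step 1: grad_x = 2*3*2.6359 = 15.8154, grad_y = 2*5*-1.8867 = -18.867
  x_1 = 2.6359 - 0.1*15.8154 = 1.0544
  y_1 = -1.8867 - 0.1*-18.867 = 0.0
Step 2: grad_x = 2*3*1.0544 = 6.3262, grad_y = 2*5*0.0 = 0.0
  x_2 = 1.0544 - 0.1*6.3262 = 0.4217
  y_2 = 0.0 - 0.1*0.0 = 0.0
f(0.4217, 0.0) = 3*0.4217^2 + 5*0.0^2 = 0.5336


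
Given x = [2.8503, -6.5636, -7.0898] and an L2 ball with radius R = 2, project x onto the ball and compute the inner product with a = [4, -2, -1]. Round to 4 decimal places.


Step 1: Compute ||x|| (intermediates to 6 decimals).
||x|| = sqrt(2.8503^2 + (-6.5636)^2 + (-7.0898)^2) = 10.073248
Step 2: Project.
Since ||x|| > R, scale = R/||x|| = 2/10.073248 = 0.198546, proj(x) = scale * x
proj(x) = [0.565916, -1.303177, -1.407651]
Step 3: Dot product.
a^T * proj(x) = 4*0.565916 - 2*(-1.303177) - 1*(-1.407651) = 6.2777


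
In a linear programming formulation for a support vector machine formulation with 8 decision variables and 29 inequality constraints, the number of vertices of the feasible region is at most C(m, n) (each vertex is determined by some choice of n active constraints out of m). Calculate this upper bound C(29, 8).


Each vertex corresponds to some choice of n active constraints out of m, so the number of vertices is at most C(m, n) = m! / (n!(m-n)!).
m = 29, n = 8
Numerator: 29 * 28 * 27 * 26 * 25 * 24 * 23 * 22
Denominator: 8! = 40320
C(29, 8) = 4292145


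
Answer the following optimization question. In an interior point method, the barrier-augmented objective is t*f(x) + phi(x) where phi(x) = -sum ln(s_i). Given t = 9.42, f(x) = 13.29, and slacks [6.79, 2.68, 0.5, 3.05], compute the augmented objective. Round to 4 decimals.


Step 1: Compute log-barrier.
ln values: [1.9155, 0.9858, -0.6931, 1.1151]
phi = -(1.9155 + 0.9858 - 0.6931 + 1.1151) = -3.3233
Step 2: Compute augmented objective.
t*f(x) = 9.42*13.29 = 125.1918
Total = 125.1918 - 3.3233 = 121.8685


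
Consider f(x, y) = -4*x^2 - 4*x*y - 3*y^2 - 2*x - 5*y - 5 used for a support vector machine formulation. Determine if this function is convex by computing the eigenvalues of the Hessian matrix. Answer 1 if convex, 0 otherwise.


The Hessian of f(x,y) = -4*x^2 - 4*x*y - 3*y^2 - 2*x - 5*y - 5 is:
H = [[-8, -4], [-4, -6]]
Trace = -8 - 6 = -14
Determinant = -8*-6 - (-4)^2 = 32
Discriminant = (-14)^2 - 4*32 = 68.0
Eigenvalues: lambda_1 = -11.1231, lambda_2 = -2.8769
The function is not convex.

0


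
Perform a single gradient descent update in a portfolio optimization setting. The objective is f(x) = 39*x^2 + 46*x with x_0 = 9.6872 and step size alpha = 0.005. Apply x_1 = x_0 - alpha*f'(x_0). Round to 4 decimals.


We compute the gradient at x_0 and apply the update.
f'(x) = 78*x + 46
f'(9.6872) = 78*9.6872 + 46 = 801.6016
x_1 = 9.6872 - 0.005*801.6016 = 5.6792


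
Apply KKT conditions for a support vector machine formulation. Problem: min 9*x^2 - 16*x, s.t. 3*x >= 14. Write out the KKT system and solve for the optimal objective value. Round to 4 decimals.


Step 1: Try lambda = 0 (constraint inactive).
x_unc = 16/(2*9) = 0.8889
Check: 3*0.8889 = 2.6667 < 14 -- violated!
Step 2: Constraint must be active: 3*x = 14
x* = 14/3 = 4.6667 (rounded; the exact value 14/3 is used below)
lambda = (2*9*(14/3) - 16)/3 = 22.6667
Step 3: Compute optimal value.
f(x*) = 9*(14/3)^2 - 16*(14/3) = 121.3333


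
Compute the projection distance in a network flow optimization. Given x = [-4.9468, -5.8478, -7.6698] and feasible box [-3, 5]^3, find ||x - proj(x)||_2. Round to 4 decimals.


Project each component onto [-3, 5].
clip(-4.9468) = -3.0, clip(-5.8478) = -3.0, clip(-7.6698) = -3.0
Projection = [-3.0, -3.0, -3.0]
Squared diffs: [3.79, 8.11, 21.807]
Distance = sqrt(33.707) = 5.8058


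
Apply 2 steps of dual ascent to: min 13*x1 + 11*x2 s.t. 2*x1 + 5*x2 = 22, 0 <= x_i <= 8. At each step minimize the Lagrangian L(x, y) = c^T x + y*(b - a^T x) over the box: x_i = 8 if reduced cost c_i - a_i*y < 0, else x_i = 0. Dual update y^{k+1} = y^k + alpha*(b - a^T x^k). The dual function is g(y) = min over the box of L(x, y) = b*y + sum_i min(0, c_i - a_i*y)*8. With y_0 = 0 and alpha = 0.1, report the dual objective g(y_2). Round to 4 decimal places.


Dual ascent for LP: min 13*x1 + 11*x2, 2*x1 + 5*x2 = 22, 0 <= x_i <= 8
Step 1: y^k = 0.0, reduced costs: (13.0, 11.0)
  x^k = (0.0, 0.0), subgradient = b - a^T x = 22.0
  y^{k+1} = 0.0 + 0.1*22.0 = 2.2
Step 2: y^k = 2.2, reduced costs: (8.6, 0.0)
  x^k = (0.0, 0.0), subgradient = b - a^T x = 22.0
  y^{k+1} = 2.2 + 0.1*22.0 = 4.4
Dual objective at y_2 = 4.4: reduced costs (4.2, -11.0), box minimizer x = (0.0, 8.0)
g(y_2) = b*y + (c1 - a1*y)*x1 + (c2 - a2*y)*x2 = 22*4.4 + 4.2*0.0 + (-11.0)*8.0 = 96.8 + 0.0 - 88.0 = 8.8


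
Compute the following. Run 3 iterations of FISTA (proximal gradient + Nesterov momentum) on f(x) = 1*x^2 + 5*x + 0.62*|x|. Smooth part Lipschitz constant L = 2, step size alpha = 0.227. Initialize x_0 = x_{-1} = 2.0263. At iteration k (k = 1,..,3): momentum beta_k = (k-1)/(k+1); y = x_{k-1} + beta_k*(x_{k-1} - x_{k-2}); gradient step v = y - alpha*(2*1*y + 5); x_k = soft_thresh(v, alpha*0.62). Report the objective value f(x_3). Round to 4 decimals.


FISTA on f(x) = 1*x^2 + 5*x + 0.62*|x|
L = 2, alpha = 0.227
Iteration 1: beta = 0.0, y = 2.0263 + 0.0*(2.0263 - 2.0263) = 2.0263
  grad(y) = 9.0526, v = y - alpha*grad = -0.0286
  prox(v) = soft_thresh(-0.0286, 0.1407) = 0.0
Iteration 2: beta = 0.3333, y = 0.0 + 0.3333*(0.0 - 2.0263) = -0.6754
  grad(y) = 3.6491, v = y - alpha*grad = -1.5038
  prox(v) = soft_thresh(-1.5038, 0.1407) = -1.363
Iteration 3: beta = 0.5, y = -1.363 + 0.5*(-1.363 - 0.0) = -2.0446
  grad(y) = 0.9109, v = y - alpha*grad = -2.2513
  prox(v) = soft_thresh(-2.2513, 0.1407) = -2.1106
f(x_3) = 1*(-2.1106)^2 + 5*(-2.1106) + 0.62*|-2.1106| = -4.7898


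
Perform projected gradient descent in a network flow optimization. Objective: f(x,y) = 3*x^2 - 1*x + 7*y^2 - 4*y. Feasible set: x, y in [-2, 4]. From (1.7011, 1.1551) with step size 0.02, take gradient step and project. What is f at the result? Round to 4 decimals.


Step 1: Compute gradient at (1.7011, 1.1551).
grad_x = 2*3*1.7011 - 1 = 9.2066
grad_y = 2*7*1.1551 - 4 = 12.1714
Step 2: Gradient step.
x_raw = 1.7011 - 0.02*9.2066 = 1.517
y_raw = 1.1551 - 0.02*12.1714 = 0.9117
Step 3: Project onto [-2, 4].
x_proj = clip(1.517) = 1.517
y_proj = clip(0.9117) = 0.9117
Step 4: Evaluate f.
f(1.517, 0.9117) = 7.5579


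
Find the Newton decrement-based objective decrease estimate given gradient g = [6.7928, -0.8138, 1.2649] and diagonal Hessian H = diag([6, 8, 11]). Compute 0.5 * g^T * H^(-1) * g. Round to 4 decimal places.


Step 1: H is diagonal, so H^(-1) * g = [1.1321, -0.1017, 0.115].
Step 2: g^T H^(-1) g = sum_i g_i^2 / H_ii
  = (6.7928)^2/6 + (-0.8138)^2/8 + (1.2649)^2/11
  = 7.6904 + 0.0828 + 0.1455 = 7.9186
Step 3: Objective decrease = 0.5 * g^T H^(-1) g = 3.9593


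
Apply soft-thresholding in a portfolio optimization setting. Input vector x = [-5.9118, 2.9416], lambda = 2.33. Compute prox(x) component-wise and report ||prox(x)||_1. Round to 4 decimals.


Soft-thresholding with lambda = 2.33:
prox(-5.9118) = sign(-5.9118)*max(|-5.9118| - 2.33, 0) = -3.5818
prox(2.9416) = sign(2.9416)*max(|2.9416| - 2.33, 0) = 0.6116
prox(x) = [-3.5818, 0.6116]
||prox(x)||_1 = 3.5818 + 0.6116 = 4.1934


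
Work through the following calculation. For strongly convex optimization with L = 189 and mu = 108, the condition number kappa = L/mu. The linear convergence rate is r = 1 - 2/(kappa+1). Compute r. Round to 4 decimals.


Step 1: Compute the condition number.
kappa = L/mu = 189/108 = 1.75
Step 2: Compute the convergence rate.
r = 1 - 2/(kappa + 1) = 1 - 2*mu/(L + mu) = (L - mu)/(L + mu) = 81/297 = 0.2727


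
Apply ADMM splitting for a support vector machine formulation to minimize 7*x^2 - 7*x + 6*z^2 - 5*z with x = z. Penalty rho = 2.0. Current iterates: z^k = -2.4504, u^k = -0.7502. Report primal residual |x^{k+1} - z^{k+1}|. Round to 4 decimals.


ADMM iteration with rho = 2.0, z^k = -2.4504, u^k = -0.7502
Step 1: x-update.
Minimize 7*x^2 - 7*x + (2.0/2)*(x + 2.4504 - 0.7502)^2
FOC: (2*7 + 2.0)*x = 7 + 2.0*(-2.4504 + 0.7502)
x^{k+1} = 0.225
Step 2: z-update.
Minimize 6*z^2 - 5*z + (2.0/2)*(0.225 - z - 0.7502)^2
FOC: (2*6 + 2.0)*z = 5 + 2.0*(0.225 - 0.7502)
z^{k+1} = 0.2821
Step 3: u-update.
u^{k+1} = -0.7502 + 0.225 - 0.2821 = -0.8073
Step 4: Primal residual = |0.225 - 0.2821| = 0.0571


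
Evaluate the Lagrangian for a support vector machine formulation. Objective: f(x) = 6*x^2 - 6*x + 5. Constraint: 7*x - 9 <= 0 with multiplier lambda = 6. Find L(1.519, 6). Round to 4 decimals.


Step 1: Evaluate f(x).
f(1.519) = 6*1.519^2 - 6*1.519 + 5 = 9.7302
Step 2: Evaluate g(x).
g(1.519) = 7*1.519 - 9 = 1.633
Step 3: Compute Lagrangian.
L = 9.7302 + 6*1.633 = 19.5282


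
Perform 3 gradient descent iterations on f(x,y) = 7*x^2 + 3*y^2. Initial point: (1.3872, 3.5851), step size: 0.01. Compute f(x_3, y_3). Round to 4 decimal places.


Gradient descent on f(x,y) = 7*x^2 + 3*y^2.
Starting point: (1.3872, 3.5851), alpha = 0.01
Step 1: grad_x = 2*7*1.3872 = 19.4208, grad_y = 2*3*3.5851 = 21.5106
  x_1 = 1.3872 - 0.01*19.4208 = 1.193
  y_1 = 3.5851 - 0.01*21.5106 = 3.37
Step 2: grad_x = 2*7*1.193 = 16.7019, grad_y = 2*3*3.37 = 20.22
  x_2 = 1.193 - 0.01*16.7019 = 1.026
  y_2 = 3.37 - 0.01*20.22 = 3.1678
Step 3: grad_x = 2*7*1.026 = 14.3636, grad_y = 2*3*3.1678 = 19.0068
  x_3 = 1.026 - 0.01*14.3636 = 0.8823
  y_3 = 3.1678 - 0.01*19.0068 = 2.9777
f(0.8823, 2.9777) = 7*0.8823^2 + 3*2.9777^2 = 32.0502


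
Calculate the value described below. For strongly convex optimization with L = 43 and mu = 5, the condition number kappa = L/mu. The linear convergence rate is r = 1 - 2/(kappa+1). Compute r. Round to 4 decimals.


Step 1: Compute the condition number.
kappa = L/mu = 43/5 = 8.6
Step 2: Compute the convergence rate.
r = 1 - 2/(kappa + 1) = 1 - 2*mu/(L + mu) = (L - mu)/(L + mu) = 38/48 = 0.7917


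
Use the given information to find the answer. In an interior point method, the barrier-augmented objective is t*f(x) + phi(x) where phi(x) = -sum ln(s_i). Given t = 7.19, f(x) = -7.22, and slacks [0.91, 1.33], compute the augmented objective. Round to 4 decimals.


Step 1: Compute log-barrier.
ln values: [-0.0943, 0.2852]
phi = -(-0.0943 + 0.2852) = -0.1909
Step 2: Compute augmented objective.
t*f(x) = 7.19*-7.22 = -51.9118
Total = -51.9118 - 0.1909 = -52.1027


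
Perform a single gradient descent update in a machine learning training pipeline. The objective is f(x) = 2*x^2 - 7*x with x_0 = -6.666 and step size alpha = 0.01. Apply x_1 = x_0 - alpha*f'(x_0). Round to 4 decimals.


We compute the gradient at x_0 and apply the update.
f'(x) = 4*x - 7
f'(-6.666) = 4*-6.666 - 7 = -33.664
x_1 = -6.666 - 0.01*-33.664 = -6.3294


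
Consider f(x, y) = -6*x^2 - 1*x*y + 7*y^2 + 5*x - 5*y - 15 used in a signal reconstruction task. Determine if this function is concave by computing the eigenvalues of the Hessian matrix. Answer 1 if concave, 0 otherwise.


The Hessian of f(x,y) = -6*x^2 - 1*x*y + 7*y^2 + 5*x - 5*y - 15 is:
H = [[-12, -1], [-1, 14]]
Trace = -12 + 14 = 2
Determinant = -12*14 - (-1)^2 = -169
Discriminant = (2)^2 - 4*-169 = 680.0
Eigenvalues: lambda_1 = -12.0384, lambda_2 = 14.0384
The function is not concave.

0


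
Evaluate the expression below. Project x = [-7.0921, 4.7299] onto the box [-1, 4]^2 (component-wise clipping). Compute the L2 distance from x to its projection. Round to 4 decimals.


Project each component onto [-1, 4].
clip(-7.0921) = -1.0, clip(4.7299) = 4.0
Projection = [-1.0, 4.0]
Squared diffs: [37.1137, 0.5328]
Distance = sqrt(37.6465) = 6.1357


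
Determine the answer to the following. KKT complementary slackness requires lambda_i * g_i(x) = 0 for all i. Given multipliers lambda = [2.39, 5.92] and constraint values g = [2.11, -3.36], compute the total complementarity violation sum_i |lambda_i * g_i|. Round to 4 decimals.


KKT complementary slackness check:
lambda_1 * g_1 = 2.39 * 2.11 = 5.0429
lambda_2 * g_2 = 5.92 * -3.36 = -19.8912
Total violation = 5.0429 + 19.8912 = 24.9341


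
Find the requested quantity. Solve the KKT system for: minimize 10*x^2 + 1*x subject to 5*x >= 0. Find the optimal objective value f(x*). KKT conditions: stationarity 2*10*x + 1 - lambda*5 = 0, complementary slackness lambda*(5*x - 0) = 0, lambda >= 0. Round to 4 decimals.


Step 1: Try lambda = 0 (constraint inactive).
x_unc = -1/(2*10) = -0.05
Check: 5*-0.05 = -0.25 < 0 -- violated!
Step 2: Constraint must be active: 5*x = 0
x* = 0/5 = 0.0
lambda = (2*10*0.0 + 1)/5 = 0.2
Step 3: Compute optimal value.
f(x*) = 10*0.0^2 + 1*0.0 = 0.0
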